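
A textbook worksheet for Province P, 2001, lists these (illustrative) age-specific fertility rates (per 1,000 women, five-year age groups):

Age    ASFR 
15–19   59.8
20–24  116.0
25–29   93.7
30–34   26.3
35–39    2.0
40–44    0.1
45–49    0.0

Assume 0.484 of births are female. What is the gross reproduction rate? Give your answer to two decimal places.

0.72

Proportion female at birth = 0.484.
Sum of ASFRs = 59.8 + 116.0 + 93.7 + 26.3 + 2.0 + 0.1 + 0.0 = 297.9
TFR = 5 × 297.9 / 1000 = 1.4895
GRR = 0.484 × 1.4895 = 0.72092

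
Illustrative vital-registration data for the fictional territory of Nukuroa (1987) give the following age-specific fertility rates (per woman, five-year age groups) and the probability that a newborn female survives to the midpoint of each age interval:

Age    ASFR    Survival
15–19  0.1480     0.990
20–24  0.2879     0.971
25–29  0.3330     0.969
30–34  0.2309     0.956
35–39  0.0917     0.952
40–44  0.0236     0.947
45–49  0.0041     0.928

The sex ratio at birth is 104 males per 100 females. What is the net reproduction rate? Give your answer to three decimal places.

Proportion female at birth = 100 / (100 + 104) = 0.49020.
Weighting each age-specific rate by interval width and survival:
  15–19: 5 × 0.1480 × 0.990 = 0.73260
  20–24: 5 × 0.2879 × 0.971 = 1.39775
  25–29: 5 × 0.3330 × 0.969 = 1.61339
  30–34: 5 × 0.2309 × 0.956 = 1.10370
  35–39: 5 × 0.0917 × 0.952 = 0.43649
  40–44: 5 × 0.0236 × 0.947 = 0.11175
  45–49: 5 × 0.0041 × 0.928 = 0.01902
Sum = 5.41470
NRR = 0.49020 × 5.41470 = 2.65429

2.654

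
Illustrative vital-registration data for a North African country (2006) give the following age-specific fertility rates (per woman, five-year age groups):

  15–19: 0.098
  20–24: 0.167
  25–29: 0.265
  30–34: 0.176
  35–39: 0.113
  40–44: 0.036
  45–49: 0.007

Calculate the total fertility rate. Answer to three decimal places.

4.310

Sum of ASFRs = 0.098 + 0.167 + 0.265 + 0.176 + 0.113 + 0.036 + 0.007 = 0.862
TFR = 5 × 0.862 = 4.31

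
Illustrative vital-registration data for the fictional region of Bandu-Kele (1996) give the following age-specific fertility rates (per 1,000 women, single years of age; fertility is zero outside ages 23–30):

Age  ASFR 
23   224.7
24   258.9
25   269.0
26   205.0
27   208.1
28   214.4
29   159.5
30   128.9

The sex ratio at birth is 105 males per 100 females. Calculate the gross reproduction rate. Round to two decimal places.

0.81

Proportion female at birth = 100 / (100 + 105) = 0.48780.
Sum of ASFRs = 224.7 + 258.9 + 269.0 + 205.0 + 208.1 + 214.4 + 159.5 + 128.9 = 1668.5
TFR = 1668.5 / 1000 = 1.6685
GRR = 0.48780 × 1.6685 = 0.81389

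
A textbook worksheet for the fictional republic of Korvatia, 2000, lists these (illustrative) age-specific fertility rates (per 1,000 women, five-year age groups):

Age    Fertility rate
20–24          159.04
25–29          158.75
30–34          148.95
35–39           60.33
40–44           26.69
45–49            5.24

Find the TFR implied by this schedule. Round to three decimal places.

Sum of ASFRs = 159.04 + 158.75 + 148.95 + 60.33 + 26.69 + 5.24 = 559.00
TFR = 5 × 559.00 / 1000 = 2.795

2.795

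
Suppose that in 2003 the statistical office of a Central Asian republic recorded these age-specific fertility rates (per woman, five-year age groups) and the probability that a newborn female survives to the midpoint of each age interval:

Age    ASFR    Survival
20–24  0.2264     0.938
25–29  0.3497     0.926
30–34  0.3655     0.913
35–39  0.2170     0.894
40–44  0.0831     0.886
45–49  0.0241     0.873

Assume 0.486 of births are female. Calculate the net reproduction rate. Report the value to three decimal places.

2.815

Proportion female at birth = 0.486.
Each age group contributes 5 × ASFR × survival:
  20–24: 5 × 0.2264 × 0.938 = 1.06182
  25–29: 5 × 0.3497 × 0.926 = 1.61911
  30–34: 5 × 0.3655 × 0.913 = 1.66851
  35–39: 5 × 0.2170 × 0.894 = 0.96999
  40–44: 5 × 0.0831 × 0.886 = 0.36813
  45–49: 5 × 0.0241 × 0.873 = 0.10520
Sum = 5.79276
NRR = 0.486 × 5.79276 = 2.81528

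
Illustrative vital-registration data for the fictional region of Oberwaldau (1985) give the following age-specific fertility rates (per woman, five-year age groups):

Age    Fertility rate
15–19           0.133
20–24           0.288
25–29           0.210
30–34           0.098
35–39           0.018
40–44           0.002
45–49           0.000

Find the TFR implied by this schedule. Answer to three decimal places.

Sum of ASFRs = 0.133 + 0.288 + 0.210 + 0.098 + 0.018 + 0.002 + 0.000 = 0.749
TFR = 5 × 0.749 = 3.745

3.745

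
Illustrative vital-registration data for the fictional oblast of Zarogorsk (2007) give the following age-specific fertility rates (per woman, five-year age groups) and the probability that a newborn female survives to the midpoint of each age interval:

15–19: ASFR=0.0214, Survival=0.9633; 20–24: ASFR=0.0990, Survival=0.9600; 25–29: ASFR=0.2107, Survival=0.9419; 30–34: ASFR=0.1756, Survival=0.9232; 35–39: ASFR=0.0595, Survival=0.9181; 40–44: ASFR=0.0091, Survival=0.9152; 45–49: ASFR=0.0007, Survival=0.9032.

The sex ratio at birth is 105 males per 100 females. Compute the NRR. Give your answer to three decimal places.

Proportion female at birth = 100 / (100 + 105) = 0.48780.
Per-age-group product (5 × ASFR × survival probability):
  15–19: 5 × 0.0214 × 0.9633 = 0.10307
  20–24: 5 × 0.0990 × 0.9600 = 0.47520
  25–29: 5 × 0.2107 × 0.9419 = 0.99229
  30–34: 5 × 0.1756 × 0.9232 = 0.81057
  35–39: 5 × 0.0595 × 0.9181 = 0.27313
  40–44: 5 × 0.0091 × 0.9152 = 0.04164
  45–49: 5 × 0.0007 × 0.9032 = 0.00316
Sum = 2.69906
NRR = 0.48780 × 2.69906 = 1.31660

1.317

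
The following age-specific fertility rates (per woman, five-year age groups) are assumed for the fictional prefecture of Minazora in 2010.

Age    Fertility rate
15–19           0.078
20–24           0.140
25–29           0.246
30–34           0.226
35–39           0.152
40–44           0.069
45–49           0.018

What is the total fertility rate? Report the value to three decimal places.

Sum of ASFRs = 0.078 + 0.140 + 0.246 + 0.226 + 0.152 + 0.069 + 0.018 = 0.929
TFR = 5 × 0.929 = 4.645

4.645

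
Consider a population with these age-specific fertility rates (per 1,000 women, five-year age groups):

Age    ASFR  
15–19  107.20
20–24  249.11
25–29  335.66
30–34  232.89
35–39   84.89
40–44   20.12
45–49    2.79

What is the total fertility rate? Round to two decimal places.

5.16

Sum of ASFRs = 107.20 + 249.11 + 335.66 + 232.89 + 84.89 + 20.12 + 2.79 = 1032.66
TFR = 5 × 1032.66 / 1000 = 5.1633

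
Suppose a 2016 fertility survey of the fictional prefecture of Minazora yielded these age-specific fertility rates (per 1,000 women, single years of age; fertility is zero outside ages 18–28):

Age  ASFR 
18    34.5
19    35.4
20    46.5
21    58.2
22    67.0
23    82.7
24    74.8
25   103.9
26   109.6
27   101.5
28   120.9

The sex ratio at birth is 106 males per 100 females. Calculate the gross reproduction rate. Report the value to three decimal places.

0.405

Proportion female at birth = 100 / (100 + 106) = 0.48544.
Sum of ASFRs = 34.5 + 35.4 + 46.5 + 58.2 + 67.0 + 82.7 + 74.8 + 103.9 + 109.6 + 101.5 + 120.9 = 835.0
TFR = 835.0 / 1000 = 0.835
GRR = 0.48544 × 0.835 = 0.40534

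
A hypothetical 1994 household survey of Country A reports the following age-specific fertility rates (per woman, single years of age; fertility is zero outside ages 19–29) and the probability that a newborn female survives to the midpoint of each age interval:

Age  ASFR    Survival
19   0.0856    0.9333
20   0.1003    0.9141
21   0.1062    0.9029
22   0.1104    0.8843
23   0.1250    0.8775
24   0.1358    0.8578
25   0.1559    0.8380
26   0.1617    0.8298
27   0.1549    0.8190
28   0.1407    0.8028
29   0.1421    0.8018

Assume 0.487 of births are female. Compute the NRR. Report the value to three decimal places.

Proportion female at birth = 0.487.
Each age group contributes 1 × ASFR × survival:
  19: 1 × 0.0856 × 0.9333 = 0.07989
  20: 1 × 0.1003 × 0.9141 = 0.09168
  21: 1 × 0.1062 × 0.9029 = 0.09589
  22: 1 × 0.1104 × 0.8843 = 0.09763
  23: 1 × 0.1250 × 0.8775 = 0.10969
  24: 1 × 0.1358 × 0.8578 = 0.11649
  25: 1 × 0.1559 × 0.8380 = 0.13064
  26: 1 × 0.1617 × 0.8298 = 0.13418
  27: 1 × 0.1549 × 0.8190 = 0.12686
  28: 1 × 0.1407 × 0.8028 = 0.11295
  29: 1 × 0.1421 × 0.8018 = 0.11394
Sum = 1.20984
NRR = 0.487 × 1.20984 = 0.58919
With NRR below 1 the population is below replacement fertility.

0.589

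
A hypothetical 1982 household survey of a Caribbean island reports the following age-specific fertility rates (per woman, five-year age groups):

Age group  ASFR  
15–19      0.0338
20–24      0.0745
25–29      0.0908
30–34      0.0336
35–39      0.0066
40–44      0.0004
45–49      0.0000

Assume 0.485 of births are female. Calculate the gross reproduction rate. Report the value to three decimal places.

0.581

Proportion female at birth = 0.485.
Sum of ASFRs = 0.0338 + 0.0745 + 0.0908 + 0.0336 + 0.0066 + 0.0004 + 0.0000 = 0.2397
TFR = 5 × 0.2397 = 1.1985
GRR = 0.485 × 1.1985 = 0.58127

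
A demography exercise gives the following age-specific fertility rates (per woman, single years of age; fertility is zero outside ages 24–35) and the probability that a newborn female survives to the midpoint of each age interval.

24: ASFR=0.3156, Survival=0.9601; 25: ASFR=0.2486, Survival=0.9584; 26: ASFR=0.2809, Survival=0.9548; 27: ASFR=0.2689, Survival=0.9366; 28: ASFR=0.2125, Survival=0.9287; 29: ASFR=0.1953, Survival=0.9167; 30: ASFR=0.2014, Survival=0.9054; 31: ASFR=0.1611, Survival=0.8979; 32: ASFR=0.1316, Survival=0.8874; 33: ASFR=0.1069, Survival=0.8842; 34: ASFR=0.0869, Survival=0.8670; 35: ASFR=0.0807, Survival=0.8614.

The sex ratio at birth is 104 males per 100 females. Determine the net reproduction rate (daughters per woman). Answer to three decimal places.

Proportion female at birth = 100 / (100 + 104) = 0.49020.
Per-age-group product (1 × ASFR × survival probability):
  24: 1 × 0.3156 × 0.9601 = 0.30301
  25: 1 × 0.2486 × 0.9584 = 0.23826
  26: 1 × 0.2809 × 0.9548 = 0.26820
  27: 1 × 0.2689 × 0.9366 = 0.25185
  28: 1 × 0.2125 × 0.9287 = 0.19735
  29: 1 × 0.1953 × 0.9167 = 0.17903
  30: 1 × 0.2014 × 0.9054 = 0.18235
  31: 1 × 0.1611 × 0.8979 = 0.14465
  32: 1 × 0.1316 × 0.8874 = 0.11678
  33: 1 × 0.1069 × 0.8842 = 0.09452
  34: 1 × 0.0869 × 0.8670 = 0.07534
  35: 1 × 0.0807 × 0.8614 = 0.06951
Sum = 2.12085
NRR = 0.49020 × 2.12085 = 1.03964
NRR > 1, so each generation more than replaces itself.

1.040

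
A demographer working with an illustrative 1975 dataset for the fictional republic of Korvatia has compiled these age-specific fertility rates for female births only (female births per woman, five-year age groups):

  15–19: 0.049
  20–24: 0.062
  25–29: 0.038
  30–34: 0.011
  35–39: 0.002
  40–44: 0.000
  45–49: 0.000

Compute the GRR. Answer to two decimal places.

Sum of female ASFRs = 0.049 + 0.062 + 0.038 + 0.011 + 0.002 + 0.000 + 0.000 = 0.162
GRR = 5 × 0.162 = 0.81

0.81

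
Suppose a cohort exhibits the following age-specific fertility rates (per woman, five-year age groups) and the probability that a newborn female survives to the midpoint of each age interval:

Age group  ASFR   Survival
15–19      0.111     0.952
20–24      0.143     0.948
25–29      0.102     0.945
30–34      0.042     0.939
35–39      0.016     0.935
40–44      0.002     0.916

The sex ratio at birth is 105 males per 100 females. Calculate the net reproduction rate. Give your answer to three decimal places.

Proportion female at birth = 100 / (100 + 105) = 0.48780.
Weighting each age-specific rate by interval width and survival:
  15–19: 5 × 0.111 × 0.952 = 0.52836
  20–24: 5 × 0.143 × 0.948 = 0.67782
  25–29: 5 × 0.102 × 0.945 = 0.48195
  30–34: 5 × 0.042 × 0.939 = 0.19719
  35–39: 5 × 0.016 × 0.935 = 0.07480
  40–44: 5 × 0.002 × 0.916 = 0.00916
Sum = 1.96928
NRR = 0.48780 × 1.96928 = 0.96061

0.961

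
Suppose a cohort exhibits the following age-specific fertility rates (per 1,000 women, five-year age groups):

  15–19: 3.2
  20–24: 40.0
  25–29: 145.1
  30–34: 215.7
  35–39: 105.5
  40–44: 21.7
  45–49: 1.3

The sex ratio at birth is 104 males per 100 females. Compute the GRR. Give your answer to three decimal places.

Proportion female at birth = 100 / (100 + 104) = 0.49020.
Sum of ASFRs = 3.2 + 40.0 + 145.1 + 215.7 + 105.5 + 21.7 + 1.3 = 532.5
TFR = 5 × 532.5 / 1000 = 2.6625
GRR = 0.49020 × 2.6625 = 1.30516

1.305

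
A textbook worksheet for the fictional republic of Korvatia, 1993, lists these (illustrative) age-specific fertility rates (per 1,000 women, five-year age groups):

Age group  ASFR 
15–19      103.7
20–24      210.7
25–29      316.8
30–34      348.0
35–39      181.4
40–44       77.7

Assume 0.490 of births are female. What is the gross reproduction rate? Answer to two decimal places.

Proportion female at birth = 0.490.
Sum of ASFRs = 103.7 + 210.7 + 316.8 + 348.0 + 181.4 + 77.7 = 1238.3
TFR = 5 × 1238.3 / 1000 = 6.1915
GRR = 0.490 × 6.1915 = 3.03384

3.03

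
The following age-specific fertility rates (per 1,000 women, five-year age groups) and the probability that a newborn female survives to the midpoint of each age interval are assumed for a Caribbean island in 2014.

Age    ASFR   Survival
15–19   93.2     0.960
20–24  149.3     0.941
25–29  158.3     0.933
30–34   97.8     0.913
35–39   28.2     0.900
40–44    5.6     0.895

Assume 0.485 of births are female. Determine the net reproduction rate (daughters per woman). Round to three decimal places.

Proportion female at birth = 0.485.
Weighting each age-specific rate by interval width and survival:
  15–19: 5 × 93.2/1000 × 0.960 = 0.44736
  20–24: 5 × 149.3/1000 × 0.941 = 0.70246
  25–29: 5 × 158.3/1000 × 0.933 = 0.73847
  30–34: 5 × 97.8/1000 × 0.913 = 0.44646
  35–39: 5 × 28.2/1000 × 0.900 = 0.12690
  40–44: 5 × 5.6/1000 × 0.895 = 0.02506
Sum = 2.48671
NRR = 0.485 × 2.48671 = 1.20605
With NRR above 1 the population is above replacement fertility.

1.206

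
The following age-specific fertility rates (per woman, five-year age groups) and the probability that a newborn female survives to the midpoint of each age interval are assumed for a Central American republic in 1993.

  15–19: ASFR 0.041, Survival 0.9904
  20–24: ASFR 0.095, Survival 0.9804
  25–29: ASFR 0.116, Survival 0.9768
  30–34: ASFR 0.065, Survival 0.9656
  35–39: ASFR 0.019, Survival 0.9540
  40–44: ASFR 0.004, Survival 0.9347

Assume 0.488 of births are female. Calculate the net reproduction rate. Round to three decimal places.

Proportion female at birth = 0.488.
Each age group contributes 5 × ASFR × survival:
  15–19: 5 × 0.041 × 0.9904 = 0.20303
  20–24: 5 × 0.095 × 0.9804 = 0.46569
  25–29: 5 × 0.116 × 0.9768 = 0.56654
  30–34: 5 × 0.065 × 0.9656 = 0.31382
  35–39: 5 × 0.019 × 0.9540 = 0.09063
  40–44: 5 × 0.004 × 0.9347 = 0.01869
Sum = 1.65840
NRR = 0.488 × 1.65840 = 0.80930

0.809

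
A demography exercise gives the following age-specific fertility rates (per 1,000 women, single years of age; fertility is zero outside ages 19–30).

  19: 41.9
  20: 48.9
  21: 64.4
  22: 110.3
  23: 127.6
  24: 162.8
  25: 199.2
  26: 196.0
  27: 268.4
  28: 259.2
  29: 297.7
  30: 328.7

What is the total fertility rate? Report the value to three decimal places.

Sum of ASFRs = 41.9 + 48.9 + 64.4 + 110.3 + 127.6 + 162.8 + 199.2 + 196.0 + 268.4 + 259.2 + 297.7 + 328.7 = 2105.1
TFR = 2105.1 / 1000 = 2.1051

2.105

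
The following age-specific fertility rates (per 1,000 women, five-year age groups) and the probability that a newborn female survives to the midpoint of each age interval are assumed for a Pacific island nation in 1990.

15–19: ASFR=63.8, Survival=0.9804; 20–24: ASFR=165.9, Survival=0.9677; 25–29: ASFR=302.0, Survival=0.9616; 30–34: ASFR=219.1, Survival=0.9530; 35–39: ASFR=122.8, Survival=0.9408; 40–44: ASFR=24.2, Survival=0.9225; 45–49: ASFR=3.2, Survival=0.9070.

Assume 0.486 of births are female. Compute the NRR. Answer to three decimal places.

2.097

Proportion female at birth = 0.486.
Weighting each age-specific rate by interval width and survival:
  15–19: 5 × 63.8/1000 × 0.9804 = 0.31275
  20–24: 5 × 165.9/1000 × 0.9677 = 0.80271
  25–29: 5 × 302.0/1000 × 0.9616 = 1.45202
  30–34: 5 × 219.1/1000 × 0.9530 = 1.04401
  35–39: 5 × 122.8/1000 × 0.9408 = 0.57765
  40–44: 5 × 24.2/1000 × 0.9225 = 0.11162
  45–49: 5 × 3.2/1000 × 0.9070 = 0.01451
Sum = 4.31527
NRR = 0.486 × 4.31527 = 2.09722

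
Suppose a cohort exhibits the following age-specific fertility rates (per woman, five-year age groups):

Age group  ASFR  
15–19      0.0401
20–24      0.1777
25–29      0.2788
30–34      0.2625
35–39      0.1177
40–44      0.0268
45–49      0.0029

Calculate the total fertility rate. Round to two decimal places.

4.53

Sum of ASFRs = 0.0401 + 0.1777 + 0.2788 + 0.2625 + 0.1177 + 0.0268 + 0.0029 = 0.9065
TFR = 5 × 0.9065 = 4.5325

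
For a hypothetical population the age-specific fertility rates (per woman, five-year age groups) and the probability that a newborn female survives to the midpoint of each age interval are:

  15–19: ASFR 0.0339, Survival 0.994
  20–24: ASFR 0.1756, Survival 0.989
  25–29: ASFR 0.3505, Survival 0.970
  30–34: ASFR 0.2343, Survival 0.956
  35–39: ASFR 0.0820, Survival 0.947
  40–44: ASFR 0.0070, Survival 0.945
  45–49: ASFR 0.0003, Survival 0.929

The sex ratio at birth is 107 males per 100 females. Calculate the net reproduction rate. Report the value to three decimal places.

Proportion female at birth = 100 / (100 + 107) = 0.48309.
Survival-weighted fertility by age (5·fₓ·Sₓ):
  15–19: 5 × 0.0339 × 0.994 = 0.16848
  20–24: 5 × 0.1756 × 0.989 = 0.86834
  25–29: 5 × 0.3505 × 0.970 = 1.69993
  30–34: 5 × 0.2343 × 0.956 = 1.11995
  35–39: 5 × 0.0820 × 0.947 = 0.38827
  40–44: 5 × 0.0070 × 0.945 = 0.03308
  45–49: 5 × 0.0003 × 0.929 = 0.00139
Sum = 4.27944
NRR = 0.48309 × 4.27944 = 2.06735
An NRR exceeding 1 indicates intrinsic growth under these rates.

2.067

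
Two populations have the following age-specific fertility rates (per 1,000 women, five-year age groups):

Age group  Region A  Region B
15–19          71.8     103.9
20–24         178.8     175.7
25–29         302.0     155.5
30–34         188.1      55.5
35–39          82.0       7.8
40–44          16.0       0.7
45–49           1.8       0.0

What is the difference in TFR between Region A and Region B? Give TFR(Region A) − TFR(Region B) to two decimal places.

Region A:
  Sum of ASFRs = 71.8 + 178.8 + 302.0 + 188.1 + 82.0 + 16.0 + 1.8 = 840.5
  TFR = 5 × 840.5 / 1000 = 4.2025
Region B:
  Sum of ASFRs = 103.9 + 175.7 + 155.5 + 55.5 + 7.8 + 0.7 + 0.0 = 499.1
  TFR = 5 × 499.1 / 1000 = 2.4955
Difference = 4.2025 − 2.4955 = 1.707

1.71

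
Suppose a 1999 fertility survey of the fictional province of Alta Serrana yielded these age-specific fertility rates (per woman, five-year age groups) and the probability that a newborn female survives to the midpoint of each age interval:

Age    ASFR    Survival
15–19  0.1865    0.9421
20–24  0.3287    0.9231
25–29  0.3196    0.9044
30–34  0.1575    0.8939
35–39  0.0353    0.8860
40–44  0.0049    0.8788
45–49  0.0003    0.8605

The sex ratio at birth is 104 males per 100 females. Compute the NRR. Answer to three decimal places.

2.316

Proportion female at birth = 100 / (100 + 104) = 0.49020.
Survival-weighted fertility by age (5·fₓ·Sₓ):
  15–19: 5 × 0.1865 × 0.9421 = 0.87851
  20–24: 5 × 0.3287 × 0.9231 = 1.51711
  25–29: 5 × 0.3196 × 0.9044 = 1.44523
  30–34: 5 × 0.1575 × 0.8939 = 0.70395
  35–39: 5 × 0.0353 × 0.8860 = 0.15638
  40–44: 5 × 0.0049 × 0.8788 = 0.02153
  45–49: 5 × 0.0003 × 0.8605 = 0.00129
Sum = 4.72400
NRR = 0.49020 × 4.72400 = 2.31570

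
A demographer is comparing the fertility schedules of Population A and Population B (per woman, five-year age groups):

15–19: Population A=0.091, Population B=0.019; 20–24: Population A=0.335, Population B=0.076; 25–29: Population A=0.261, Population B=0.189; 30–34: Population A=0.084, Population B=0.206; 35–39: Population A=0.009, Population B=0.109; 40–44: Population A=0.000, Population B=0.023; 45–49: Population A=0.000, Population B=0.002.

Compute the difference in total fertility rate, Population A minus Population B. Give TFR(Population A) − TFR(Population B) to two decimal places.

Population A:
  Sum of ASFRs = 0.091 + 0.335 + 0.261 + 0.084 + 0.009 + 0.000 + 0.000 = 0.780
  TFR = 5 × 0.780 = 3.9
Population B:
  Sum of ASFRs = 0.019 + 0.076 + 0.189 + 0.206 + 0.109 + 0.023 + 0.002 = 0.624
  TFR = 5 × 0.624 = 3.12
Difference = 3.9 − 3.12 = 0.78

0.78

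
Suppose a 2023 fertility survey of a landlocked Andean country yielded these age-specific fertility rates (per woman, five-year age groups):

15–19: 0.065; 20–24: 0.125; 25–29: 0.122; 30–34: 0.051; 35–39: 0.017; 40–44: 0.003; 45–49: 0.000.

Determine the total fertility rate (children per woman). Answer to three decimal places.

1.915

Sum of ASFRs = 0.065 + 0.125 + 0.122 + 0.051 + 0.017 + 0.003 + 0.000 = 0.383
TFR = 5 × 0.383 = 1.915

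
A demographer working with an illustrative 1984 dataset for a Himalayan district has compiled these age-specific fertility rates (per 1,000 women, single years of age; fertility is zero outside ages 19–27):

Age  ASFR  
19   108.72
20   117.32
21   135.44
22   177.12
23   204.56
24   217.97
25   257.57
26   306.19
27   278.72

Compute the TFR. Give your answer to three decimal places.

1.804

Sum of ASFRs = 108.72 + 117.32 + 135.44 + 177.12 + 204.56 + 217.97 + 257.57 + 306.19 + 278.72 = 1803.61
TFR = 1803.61 / 1000 = 1.80361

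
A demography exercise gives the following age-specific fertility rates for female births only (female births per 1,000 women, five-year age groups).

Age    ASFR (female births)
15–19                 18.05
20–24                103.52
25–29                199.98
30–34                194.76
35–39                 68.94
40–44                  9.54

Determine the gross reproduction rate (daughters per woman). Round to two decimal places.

2.97

Sum of female ASFRs = 18.05 + 103.52 + 199.98 + 194.76 + 68.94 + 9.54 = 594.79
GRR = 5 × 594.79 / 1000 = 2.97395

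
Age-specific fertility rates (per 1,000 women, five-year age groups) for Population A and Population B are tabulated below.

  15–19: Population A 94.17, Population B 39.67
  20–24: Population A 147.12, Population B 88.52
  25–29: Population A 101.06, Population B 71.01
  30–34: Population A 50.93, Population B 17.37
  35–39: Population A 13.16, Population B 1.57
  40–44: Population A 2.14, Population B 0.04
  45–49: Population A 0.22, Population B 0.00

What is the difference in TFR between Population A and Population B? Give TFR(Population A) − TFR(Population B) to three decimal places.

0.953

Population A:
  Sum of ASFRs = 94.17 + 147.12 + 101.06 + 50.93 + 13.16 + 2.14 + 0.22 = 408.80
  TFR = 5 × 408.80 / 1000 = 2.044
Population B:
  Sum of ASFRs = 39.67 + 88.52 + 71.01 + 17.37 + 1.57 + 0.04 + 0.00 = 218.18
  TFR = 5 × 218.18 / 1000 = 1.0909
Difference = 2.044 − 1.0909 = 0.9531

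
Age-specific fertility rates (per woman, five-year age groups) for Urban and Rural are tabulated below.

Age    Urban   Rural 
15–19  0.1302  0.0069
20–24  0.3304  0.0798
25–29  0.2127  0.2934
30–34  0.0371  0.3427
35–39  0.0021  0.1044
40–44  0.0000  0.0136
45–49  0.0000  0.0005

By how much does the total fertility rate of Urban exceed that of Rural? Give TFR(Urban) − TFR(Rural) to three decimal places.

-0.644

Urban:
  Sum of ASFRs = 0.1302 + 0.3304 + 0.2127 + 0.0371 + 0.0021 + 0.0000 + 0.0000 = 0.7125
  TFR = 5 × 0.7125 = 3.5625
Rural:
  Sum of ASFRs = 0.0069 + 0.0798 + 0.2934 + 0.3427 + 0.1044 + 0.0136 + 0.0005 = 0.8413
  TFR = 5 × 0.8413 = 4.2065
Difference = 3.5625 − 4.2065 = -0.644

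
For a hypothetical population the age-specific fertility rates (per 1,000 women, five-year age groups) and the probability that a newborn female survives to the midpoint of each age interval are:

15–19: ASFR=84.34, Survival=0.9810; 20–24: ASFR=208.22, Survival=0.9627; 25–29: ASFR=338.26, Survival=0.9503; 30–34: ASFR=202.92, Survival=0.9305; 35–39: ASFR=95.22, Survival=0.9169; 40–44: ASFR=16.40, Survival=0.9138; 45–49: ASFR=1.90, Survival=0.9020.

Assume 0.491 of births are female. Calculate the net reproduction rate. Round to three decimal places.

2.203

Proportion female at birth = 0.491.
Survival-weighted fertility by age (5·fₓ·Sₓ):
  15–19: 5 × 84.34/1000 × 0.9810 = 0.41369
  20–24: 5 × 208.22/1000 × 0.9627 = 1.00227
  25–29: 5 × 338.26/1000 × 0.9503 = 1.60724
  30–34: 5 × 202.92/1000 × 0.9305 = 0.94409
  35–39: 5 × 95.22/1000 × 0.9169 = 0.43654
  40–44: 5 × 16.40/1000 × 0.9138 = 0.07493
  45–49: 5 × 1.90/1000 × 0.9020 = 0.00857
Sum = 4.48733
NRR = 0.491 × 4.48733 = 2.20328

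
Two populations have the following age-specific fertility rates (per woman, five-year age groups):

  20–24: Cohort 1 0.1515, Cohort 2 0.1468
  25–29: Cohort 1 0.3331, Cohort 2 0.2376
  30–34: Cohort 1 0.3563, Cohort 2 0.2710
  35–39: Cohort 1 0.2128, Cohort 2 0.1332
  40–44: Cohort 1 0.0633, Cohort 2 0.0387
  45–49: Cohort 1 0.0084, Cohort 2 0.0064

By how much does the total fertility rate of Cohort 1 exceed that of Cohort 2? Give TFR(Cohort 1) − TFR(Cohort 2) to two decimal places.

1.46

Cohort 1:
  Sum of ASFRs = 0.1515 + 0.3331 + 0.3563 + 0.2128 + 0.0633 + 0.0084 = 1.1254
  TFR = 5 × 1.1254 = 5.627
Cohort 2:
  Sum of ASFRs = 0.1468 + 0.2376 + 0.2710 + 0.1332 + 0.0387 + 0.0064 = 0.8337
  TFR = 5 × 0.8337 = 4.1685
Difference = 5.627 − 4.1685 = 1.4585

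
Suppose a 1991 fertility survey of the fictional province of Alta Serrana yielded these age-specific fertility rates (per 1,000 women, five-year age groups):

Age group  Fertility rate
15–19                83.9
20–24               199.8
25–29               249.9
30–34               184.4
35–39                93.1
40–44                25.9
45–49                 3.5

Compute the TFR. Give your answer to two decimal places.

4.20

Sum of ASFRs = 83.9 + 199.8 + 249.9 + 184.4 + 93.1 + 25.9 + 3.5 = 840.5
TFR = 5 × 840.5 / 1000 = 4.2025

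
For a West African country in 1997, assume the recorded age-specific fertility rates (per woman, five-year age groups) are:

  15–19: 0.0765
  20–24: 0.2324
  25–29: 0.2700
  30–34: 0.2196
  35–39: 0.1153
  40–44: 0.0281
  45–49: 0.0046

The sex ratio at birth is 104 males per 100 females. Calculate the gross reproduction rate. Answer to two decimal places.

2.32

Proportion female at birth = 100 / (100 + 104) = 0.49020.
Sum of ASFRs = 0.0765 + 0.2324 + 0.2700 + 0.2196 + 0.1153 + 0.0281 + 0.0046 = 0.9465
TFR = 5 × 0.9465 = 4.7325
GRR = 0.49020 × 4.7325 = 2.31987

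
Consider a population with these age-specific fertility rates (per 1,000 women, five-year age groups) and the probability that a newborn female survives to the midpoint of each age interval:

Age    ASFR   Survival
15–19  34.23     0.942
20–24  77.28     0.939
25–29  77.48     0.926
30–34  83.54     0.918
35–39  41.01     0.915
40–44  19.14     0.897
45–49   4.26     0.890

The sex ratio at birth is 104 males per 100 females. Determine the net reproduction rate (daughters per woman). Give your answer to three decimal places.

Proportion female at birth = 100 / (100 + 104) = 0.49020.
Weighting each age-specific rate by interval width and survival:
  15–19: 5 × 34.23/1000 × 0.942 = 0.16122
  20–24: 5 × 77.28/1000 × 0.939 = 0.36283
  25–29: 5 × 77.48/1000 × 0.926 = 0.35873
  30–34: 5 × 83.54/1000 × 0.918 = 0.38345
  35–39: 5 × 41.01/1000 × 0.915 = 0.18762
  40–44: 5 × 19.14/1000 × 0.897 = 0.08584
  45–49: 5 × 4.26/1000 × 0.890 = 0.01896
Sum = 1.55865
NRR = 0.49020 × 1.55865 = 0.76405
An NRR under 1 implies long-run decline under these rates.

0.764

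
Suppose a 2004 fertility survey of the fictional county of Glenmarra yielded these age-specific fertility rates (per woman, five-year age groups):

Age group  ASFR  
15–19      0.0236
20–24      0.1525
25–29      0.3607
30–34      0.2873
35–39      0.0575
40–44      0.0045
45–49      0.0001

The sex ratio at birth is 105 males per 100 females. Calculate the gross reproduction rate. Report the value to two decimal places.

2.16

Proportion female at birth = 100 / (100 + 105) = 0.48780.
Sum of ASFRs = 0.0236 + 0.1525 + 0.3607 + 0.2873 + 0.0575 + 0.0045 + 0.0001 = 0.8862
TFR = 5 × 0.8862 = 4.431
GRR = 0.48780 × 4.431 = 2.16144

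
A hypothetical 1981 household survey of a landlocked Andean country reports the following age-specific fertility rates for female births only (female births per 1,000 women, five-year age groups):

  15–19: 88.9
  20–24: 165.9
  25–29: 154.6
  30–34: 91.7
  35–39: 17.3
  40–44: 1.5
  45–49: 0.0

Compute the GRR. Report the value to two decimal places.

2.60

Sum of female ASFRs = 88.9 + 165.9 + 154.6 + 91.7 + 17.3 + 1.5 + 0.0 = 519.9
GRR = 5 × 519.9 / 1000 = 2.5995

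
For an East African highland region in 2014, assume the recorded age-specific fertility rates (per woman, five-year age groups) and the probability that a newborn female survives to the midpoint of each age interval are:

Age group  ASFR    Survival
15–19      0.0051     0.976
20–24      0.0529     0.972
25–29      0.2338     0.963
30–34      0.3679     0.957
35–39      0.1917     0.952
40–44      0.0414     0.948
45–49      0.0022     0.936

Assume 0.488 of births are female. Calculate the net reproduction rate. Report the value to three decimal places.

2.092

Proportion female at birth = 0.488.
Per-age-group product (5 × ASFR × survival probability):
  15–19: 5 × 0.0051 × 0.976 = 0.02489
  20–24: 5 × 0.0529 × 0.972 = 0.25709
  25–29: 5 × 0.2338 × 0.963 = 1.12575
  30–34: 5 × 0.3679 × 0.957 = 1.76040
  35–39: 5 × 0.1917 × 0.952 = 0.91249
  40–44: 5 × 0.0414 × 0.948 = 0.19624
  45–49: 5 × 0.0022 × 0.936 = 0.01030
Sum = 4.28716
NRR = 0.488 × 4.28716 = 2.09213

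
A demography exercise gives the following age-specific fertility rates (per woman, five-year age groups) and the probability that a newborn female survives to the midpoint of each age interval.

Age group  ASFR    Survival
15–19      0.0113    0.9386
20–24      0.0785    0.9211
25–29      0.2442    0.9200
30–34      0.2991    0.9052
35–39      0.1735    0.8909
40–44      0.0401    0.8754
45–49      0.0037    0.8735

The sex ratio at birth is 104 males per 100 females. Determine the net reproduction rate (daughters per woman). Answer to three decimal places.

1.890

Proportion female at birth = 100 / (100 + 104) = 0.49020.
Each age group contributes 5 × ASFR × survival:
  15–19: 5 × 0.0113 × 0.9386 = 0.05303
  20–24: 5 × 0.0785 × 0.9211 = 0.36153
  25–29: 5 × 0.2442 × 0.9200 = 1.12332
  30–34: 5 × 0.2991 × 0.9052 = 1.35373
  35–39: 5 × 0.1735 × 0.8909 = 0.77286
  40–44: 5 × 0.0401 × 0.8754 = 0.17552
  45–49: 5 × 0.0037 × 0.8735 = 0.01616
Sum = 3.85615
NRR = 0.49020 × 3.85615 = 1.89028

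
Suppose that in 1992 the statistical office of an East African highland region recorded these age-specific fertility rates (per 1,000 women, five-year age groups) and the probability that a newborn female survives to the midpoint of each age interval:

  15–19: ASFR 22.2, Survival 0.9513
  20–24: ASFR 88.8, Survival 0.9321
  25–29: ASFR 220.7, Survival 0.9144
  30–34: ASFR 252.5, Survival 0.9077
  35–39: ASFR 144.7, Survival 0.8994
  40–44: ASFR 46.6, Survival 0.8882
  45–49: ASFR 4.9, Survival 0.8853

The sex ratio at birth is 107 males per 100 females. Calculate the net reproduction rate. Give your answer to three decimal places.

1.717

Proportion female at birth = 100 / (100 + 107) = 0.48309.
Survival-weighted fertility by age (5·fₓ·Sₓ):
  15–19: 5 × 22.2/1000 × 0.9513 = 0.10559
  20–24: 5 × 88.8/1000 × 0.9321 = 0.41385
  25–29: 5 × 220.7/1000 × 0.9144 = 1.00904
  30–34: 5 × 252.5/1000 × 0.9077 = 1.14597
  35–39: 5 × 144.7/1000 × 0.8994 = 0.65072
  40–44: 5 × 46.6/1000 × 0.8882 = 0.20695
  45–49: 5 × 4.9/1000 × 0.8853 = 0.02169
Sum = 3.55381
NRR = 0.48309 × 3.55381 = 1.71681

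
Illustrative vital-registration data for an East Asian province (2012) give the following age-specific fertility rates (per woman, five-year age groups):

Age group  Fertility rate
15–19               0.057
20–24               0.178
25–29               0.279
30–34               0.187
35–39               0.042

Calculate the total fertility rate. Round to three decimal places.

3.715

Sum of ASFRs = 0.057 + 0.178 + 0.279 + 0.187 + 0.042 = 0.743
TFR = 5 × 0.743 = 3.715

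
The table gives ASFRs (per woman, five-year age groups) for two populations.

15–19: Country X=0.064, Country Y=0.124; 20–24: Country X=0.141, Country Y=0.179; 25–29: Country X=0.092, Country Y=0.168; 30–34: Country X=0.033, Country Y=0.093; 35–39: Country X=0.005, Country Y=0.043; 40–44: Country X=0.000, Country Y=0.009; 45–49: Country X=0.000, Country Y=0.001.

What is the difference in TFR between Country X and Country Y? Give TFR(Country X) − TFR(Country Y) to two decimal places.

-1.41

Country X:
  Sum of ASFRs = 0.064 + 0.141 + 0.092 + 0.033 + 0.005 + 0.000 + 0.000 = 0.335
  TFR = 5 × 0.335 = 1.675
Country Y:
  Sum of ASFRs = 0.124 + 0.179 + 0.168 + 0.093 + 0.043 + 0.009 + 0.001 = 0.617
  TFR = 5 × 0.617 = 3.085
Difference = 1.675 − 3.085 = -1.41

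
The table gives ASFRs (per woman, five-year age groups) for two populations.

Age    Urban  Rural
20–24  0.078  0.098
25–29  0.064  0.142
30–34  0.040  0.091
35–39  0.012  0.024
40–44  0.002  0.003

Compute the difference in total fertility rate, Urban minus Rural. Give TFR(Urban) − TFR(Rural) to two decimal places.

-0.81

Urban:
  Sum of ASFRs = 0.078 + 0.064 + 0.040 + 0.012 + 0.002 = 0.196
  TFR = 5 × 0.196 = 0.98
Rural:
  Sum of ASFRs = 0.098 + 0.142 + 0.091 + 0.024 + 0.003 = 0.358
  TFR = 5 × 0.358 = 1.79
Difference = 0.98 − 1.79 = -0.81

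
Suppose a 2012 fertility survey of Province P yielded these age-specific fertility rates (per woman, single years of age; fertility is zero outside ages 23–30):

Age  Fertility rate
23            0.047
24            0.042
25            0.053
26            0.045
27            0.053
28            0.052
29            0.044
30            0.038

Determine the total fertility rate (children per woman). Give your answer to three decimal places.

0.374

Sum of ASFRs = 0.047 + 0.042 + 0.053 + 0.045 + 0.053 + 0.052 + 0.044 + 0.038 = 0.374
TFR = 0.374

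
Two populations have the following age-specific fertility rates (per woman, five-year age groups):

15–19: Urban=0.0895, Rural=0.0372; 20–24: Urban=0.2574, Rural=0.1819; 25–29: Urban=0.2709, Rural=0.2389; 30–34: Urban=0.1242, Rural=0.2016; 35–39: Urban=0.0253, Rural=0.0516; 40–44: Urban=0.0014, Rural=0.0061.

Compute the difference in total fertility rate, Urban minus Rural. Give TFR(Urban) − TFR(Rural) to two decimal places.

0.26

Urban:
  Sum of ASFRs = 0.0895 + 0.2574 + 0.2709 + 0.1242 + 0.0253 + 0.0014 = 0.7687
  TFR = 5 × 0.7687 = 3.8435
Rural:
  Sum of ASFRs = 0.0372 + 0.1819 + 0.2389 + 0.2016 + 0.0516 + 0.0061 = 0.7173
  TFR = 5 × 0.7173 = 3.5865
Difference = 3.8435 − 3.5865 = 0.257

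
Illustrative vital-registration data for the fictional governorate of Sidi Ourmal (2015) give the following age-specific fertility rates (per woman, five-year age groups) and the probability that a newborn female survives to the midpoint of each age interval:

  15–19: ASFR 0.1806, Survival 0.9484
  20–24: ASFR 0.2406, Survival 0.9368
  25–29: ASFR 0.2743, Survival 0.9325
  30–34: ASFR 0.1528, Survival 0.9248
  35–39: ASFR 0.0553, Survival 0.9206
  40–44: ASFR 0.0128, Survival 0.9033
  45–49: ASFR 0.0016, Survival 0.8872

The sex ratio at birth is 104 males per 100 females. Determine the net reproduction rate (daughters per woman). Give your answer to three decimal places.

2.102

Proportion female at birth = 100 / (100 + 104) = 0.49020.
Each age group contributes 5 × ASFR × survival:
  15–19: 5 × 0.1806 × 0.9484 = 0.85641
  20–24: 5 × 0.2406 × 0.9368 = 1.12697
  25–29: 5 × 0.2743 × 0.9325 = 1.27892
  30–34: 5 × 0.1528 × 0.9248 = 0.70655
  35–39: 5 × 0.0553 × 0.9206 = 0.25455
  40–44: 5 × 0.0128 × 0.9033 = 0.05781
  45–49: 5 × 0.0016 × 0.8872 = 0.00710
Sum = 4.28831
NRR = 0.49020 × 4.28831 = 2.10213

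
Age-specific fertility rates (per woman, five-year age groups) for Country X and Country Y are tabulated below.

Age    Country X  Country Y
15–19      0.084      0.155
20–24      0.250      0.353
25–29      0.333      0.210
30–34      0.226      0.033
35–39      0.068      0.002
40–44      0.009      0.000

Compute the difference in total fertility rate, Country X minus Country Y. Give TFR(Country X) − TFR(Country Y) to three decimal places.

1.085

Country X:
  Sum of ASFRs = 0.084 + 0.250 + 0.333 + 0.226 + 0.068 + 0.009 = 0.970
  TFR = 5 × 0.970 = 4.85
Country Y:
  Sum of ASFRs = 0.155 + 0.353 + 0.210 + 0.033 + 0.002 + 0.000 = 0.753
  TFR = 5 × 0.753 = 3.765
Difference = 4.85 − 3.765 = 1.085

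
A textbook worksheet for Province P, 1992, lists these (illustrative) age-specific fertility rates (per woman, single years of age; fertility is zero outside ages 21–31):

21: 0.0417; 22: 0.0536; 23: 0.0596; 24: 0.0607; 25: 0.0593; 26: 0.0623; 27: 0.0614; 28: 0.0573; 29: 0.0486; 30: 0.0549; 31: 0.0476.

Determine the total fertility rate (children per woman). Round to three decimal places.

Sum of ASFRs = 0.0417 + 0.0536 + 0.0596 + 0.0607 + 0.0593 + 0.0623 + 0.0614 + 0.0573 + 0.0486 + 0.0549 + 0.0476 = 0.6070
TFR = 0.607

0.607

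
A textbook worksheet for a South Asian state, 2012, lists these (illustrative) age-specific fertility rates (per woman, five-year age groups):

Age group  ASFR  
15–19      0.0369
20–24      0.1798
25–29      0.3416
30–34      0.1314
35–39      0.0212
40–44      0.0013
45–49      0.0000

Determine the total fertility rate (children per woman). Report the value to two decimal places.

Sum of ASFRs = 0.0369 + 0.1798 + 0.3416 + 0.1314 + 0.0212 + 0.0013 + 0.0000 = 0.7122
TFR = 5 × 0.7122 = 3.561

3.56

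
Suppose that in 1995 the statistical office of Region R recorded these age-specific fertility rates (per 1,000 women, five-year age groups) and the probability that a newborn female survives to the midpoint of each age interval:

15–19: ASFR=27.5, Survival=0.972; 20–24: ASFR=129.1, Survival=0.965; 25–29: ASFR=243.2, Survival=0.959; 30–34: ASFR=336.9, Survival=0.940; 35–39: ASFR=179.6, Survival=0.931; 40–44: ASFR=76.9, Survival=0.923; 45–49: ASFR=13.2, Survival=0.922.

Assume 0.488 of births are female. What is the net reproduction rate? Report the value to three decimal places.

Proportion female at birth = 0.488.
Survival-weighted fertility by age (5·fₓ·Sₓ):
  15–19: 5 × 27.5/1000 × 0.972 = 0.13365
  20–24: 5 × 129.1/1000 × 0.965 = 0.62291
  25–29: 5 × 243.2/1000 × 0.959 = 1.16614
  30–34: 5 × 336.9/1000 × 0.940 = 1.58343
  35–39: 5 × 179.6/1000 × 0.931 = 0.83604
  40–44: 5 × 76.9/1000 × 0.923 = 0.35489
  45–49: 5 × 13.2/1000 × 0.922 = 0.06085
Sum = 4.75791
NRR = 0.488 × 4.75791 = 2.32186

2.322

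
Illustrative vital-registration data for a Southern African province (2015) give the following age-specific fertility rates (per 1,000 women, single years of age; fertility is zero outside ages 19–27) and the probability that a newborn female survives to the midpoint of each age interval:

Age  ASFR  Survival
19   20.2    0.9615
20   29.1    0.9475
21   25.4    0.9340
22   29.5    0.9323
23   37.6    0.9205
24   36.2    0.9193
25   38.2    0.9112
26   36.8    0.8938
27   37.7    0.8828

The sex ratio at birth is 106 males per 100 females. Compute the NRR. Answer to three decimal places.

Proportion female at birth = 100 / (100 + 106) = 0.48544.
Each age group contributes 1 × ASFR × survival:
  19: 1 × 20.2/1000 × 0.9615 = 0.01942
  20: 1 × 29.1/1000 × 0.9475 = 0.02757
  21: 1 × 25.4/1000 × 0.9340 = 0.02372
  22: 1 × 29.5/1000 × 0.9323 = 0.02750
  23: 1 × 37.6/1000 × 0.9205 = 0.03461
  24: 1 × 36.2/1000 × 0.9193 = 0.03328
  25: 1 × 38.2/1000 × 0.9112 = 0.03481
  26: 1 × 36.8/1000 × 0.8938 = 0.03289
  27: 1 × 37.7/1000 × 0.8828 = 0.03328
Sum = 0.26708
NRR = 0.48544 × 0.26708 = 0.12965

0.130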